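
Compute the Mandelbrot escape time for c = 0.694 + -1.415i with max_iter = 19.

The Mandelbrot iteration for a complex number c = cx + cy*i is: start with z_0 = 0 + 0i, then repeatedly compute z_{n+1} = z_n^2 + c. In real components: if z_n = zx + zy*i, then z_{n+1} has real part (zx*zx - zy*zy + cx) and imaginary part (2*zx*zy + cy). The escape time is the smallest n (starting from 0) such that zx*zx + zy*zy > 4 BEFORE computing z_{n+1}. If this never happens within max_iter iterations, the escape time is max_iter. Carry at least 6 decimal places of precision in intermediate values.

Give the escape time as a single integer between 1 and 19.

Answer: 2

Derivation:
z_0 = 0 + 0i, c = 0.6940 + -1.4150i
Iter 1: z = 0.6940 + -1.4150i, |z|^2 = 2.4839
Iter 2: z = -0.8266 + -3.3790i, |z|^2 = 12.1010
Escaped at iteration 2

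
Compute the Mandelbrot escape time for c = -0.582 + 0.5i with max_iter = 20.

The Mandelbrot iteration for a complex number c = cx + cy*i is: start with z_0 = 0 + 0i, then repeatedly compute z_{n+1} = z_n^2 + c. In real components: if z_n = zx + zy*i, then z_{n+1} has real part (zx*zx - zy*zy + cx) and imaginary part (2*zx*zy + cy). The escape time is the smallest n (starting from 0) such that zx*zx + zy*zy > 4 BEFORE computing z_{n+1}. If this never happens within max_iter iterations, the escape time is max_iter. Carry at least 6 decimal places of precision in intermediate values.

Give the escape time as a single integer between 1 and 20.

z_0 = 0 + 0i, c = -0.5820 + 0.5000i
Iter 1: z = -0.5820 + 0.5000i, |z|^2 = 0.5887
Iter 2: z = -0.4933 + -0.0820i, |z|^2 = 0.2500
Iter 3: z = -0.3454 + 0.5809i, |z|^2 = 0.4567
Iter 4: z = -0.8001 + 0.0987i, |z|^2 = 0.6500
Iter 5: z = 0.0485 + 0.3420i, |z|^2 = 0.1193
Iter 6: z = -0.6966 + 0.5332i, |z|^2 = 0.7696
Iter 7: z = -0.3810 + -0.2428i, |z|^2 = 0.2041
Iter 8: z = -0.4958 + 0.6850i, |z|^2 = 0.7151
Iter 9: z = -0.8054 + -0.1793i, |z|^2 = 0.6808
Iter 10: z = 0.0345 + 0.7889i, |z|^2 = 0.6235
Iter 11: z = -1.2031 + 0.5544i, |z|^2 = 1.7549
Iter 12: z = 0.5580 + -0.8341i, |z|^2 = 1.0072
Iter 13: z = -0.9663 + -0.4310i, |z|^2 = 1.1195
Iter 14: z = 0.1661 + 1.3329i, |z|^2 = 1.8042
Iter 15: z = -2.3310 + 0.9428i, |z|^2 = 6.3225
Escaped at iteration 15

Answer: 15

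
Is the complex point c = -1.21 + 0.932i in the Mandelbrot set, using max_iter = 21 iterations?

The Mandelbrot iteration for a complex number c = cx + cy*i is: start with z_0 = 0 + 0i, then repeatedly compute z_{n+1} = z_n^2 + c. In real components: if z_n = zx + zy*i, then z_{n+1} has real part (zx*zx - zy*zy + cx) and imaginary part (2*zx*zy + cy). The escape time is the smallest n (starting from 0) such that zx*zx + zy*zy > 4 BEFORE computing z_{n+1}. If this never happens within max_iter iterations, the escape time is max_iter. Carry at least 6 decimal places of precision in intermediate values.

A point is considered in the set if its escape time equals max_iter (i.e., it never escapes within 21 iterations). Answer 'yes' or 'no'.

z_0 = 0 + 0i, c = -1.2100 + 0.9320i
Iter 1: z = -1.2100 + 0.9320i, |z|^2 = 2.3327
Iter 2: z = -0.6145 + -1.3234i, |z|^2 = 2.1291
Iter 3: z = -2.5839 + 2.5586i, |z|^2 = 13.2226
Escaped at iteration 3

Answer: no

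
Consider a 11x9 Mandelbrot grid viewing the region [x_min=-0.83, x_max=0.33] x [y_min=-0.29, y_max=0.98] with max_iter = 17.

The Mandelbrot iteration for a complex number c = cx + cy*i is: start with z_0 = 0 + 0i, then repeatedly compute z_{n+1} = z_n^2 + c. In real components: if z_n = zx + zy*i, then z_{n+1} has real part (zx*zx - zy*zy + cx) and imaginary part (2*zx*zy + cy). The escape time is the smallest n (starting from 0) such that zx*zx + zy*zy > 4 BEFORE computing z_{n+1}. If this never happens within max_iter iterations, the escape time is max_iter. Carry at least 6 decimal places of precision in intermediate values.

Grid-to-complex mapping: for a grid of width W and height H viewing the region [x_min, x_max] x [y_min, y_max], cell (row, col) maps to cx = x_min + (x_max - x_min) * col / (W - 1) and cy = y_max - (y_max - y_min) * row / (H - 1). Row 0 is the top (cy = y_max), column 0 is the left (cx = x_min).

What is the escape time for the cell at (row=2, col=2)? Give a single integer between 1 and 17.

z_0 = 0 + 0i, c = -0.5980 + 0.6625i
Iter 1: z = -0.5980 + 0.6625i, |z|^2 = 0.7965
Iter 2: z = -0.6793 + -0.1298i, |z|^2 = 0.4783
Iter 3: z = -0.1534 + 0.8389i, |z|^2 = 0.7273
Iter 4: z = -1.2782 + 0.4051i, |z|^2 = 1.7980
Iter 5: z = 0.8718 + -0.3731i, |z|^2 = 0.8993
Iter 6: z = 0.0228 + 0.0119i, |z|^2 = 0.0007
Iter 7: z = -0.5976 + 0.6630i, |z|^2 = 0.7968
Iter 8: z = -0.6805 + -0.1300i, |z|^2 = 0.4799
Iter 9: z = -0.1519 + 0.8394i, |z|^2 = 0.7277
Iter 10: z = -1.2796 + 0.4076i, |z|^2 = 1.8034
Iter 11: z = 0.8732 + -0.3805i, |z|^2 = 0.9072
Iter 12: z = 0.0197 + -0.0020i, |z|^2 = 0.0004
Iter 13: z = -0.5976 + 0.6624i, |z|^2 = 0.7959
Iter 14: z = -0.6797 + -0.1293i, |z|^2 = 0.4786
Iter 15: z = -0.1528 + 0.8382i, |z|^2 = 0.7259
Iter 16: z = -1.2772 + 0.4064i, |z|^2 = 1.7965

Answer: 17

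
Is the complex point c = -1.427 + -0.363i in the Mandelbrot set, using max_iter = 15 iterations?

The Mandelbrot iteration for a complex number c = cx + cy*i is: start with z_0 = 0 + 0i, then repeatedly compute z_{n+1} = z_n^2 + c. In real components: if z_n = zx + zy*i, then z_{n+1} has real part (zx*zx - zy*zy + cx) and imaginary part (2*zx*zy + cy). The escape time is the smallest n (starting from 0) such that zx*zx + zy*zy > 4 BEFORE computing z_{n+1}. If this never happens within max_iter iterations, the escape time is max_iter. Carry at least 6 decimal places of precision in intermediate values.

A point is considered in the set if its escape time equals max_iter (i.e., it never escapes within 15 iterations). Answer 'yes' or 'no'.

z_0 = 0 + 0i, c = -1.4270 + -0.3630i
Iter 1: z = -1.4270 + -0.3630i, |z|^2 = 2.1681
Iter 2: z = 0.4776 + 0.6730i, |z|^2 = 0.6810
Iter 3: z = -1.6519 + 0.2798i, |z|^2 = 2.8070
Iter 4: z = 1.2234 + -1.2874i, |z|^2 = 3.1540
Iter 5: z = -1.5877 + -3.5129i, |z|^2 = 14.8612
Escaped at iteration 5

Answer: no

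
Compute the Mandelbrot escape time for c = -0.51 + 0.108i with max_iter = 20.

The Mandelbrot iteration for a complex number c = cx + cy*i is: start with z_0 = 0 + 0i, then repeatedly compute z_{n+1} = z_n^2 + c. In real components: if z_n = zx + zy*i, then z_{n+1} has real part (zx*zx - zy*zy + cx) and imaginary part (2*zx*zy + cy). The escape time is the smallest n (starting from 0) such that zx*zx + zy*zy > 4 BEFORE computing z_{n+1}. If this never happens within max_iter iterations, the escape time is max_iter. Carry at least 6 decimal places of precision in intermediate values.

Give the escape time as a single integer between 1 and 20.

z_0 = 0 + 0i, c = -0.5100 + 0.1080i
Iter 1: z = -0.5100 + 0.1080i, |z|^2 = 0.2718
Iter 2: z = -0.2616 + -0.0022i, |z|^2 = 0.0684
Iter 3: z = -0.4416 + 0.1091i, |z|^2 = 0.2069
Iter 4: z = -0.3269 + 0.0116i, |z|^2 = 0.1070
Iter 5: z = -0.4033 + 0.1004i, |z|^2 = 0.1727
Iter 6: z = -0.3575 + 0.0270i, |z|^2 = 0.1285
Iter 7: z = -0.3830 + 0.0887i, |z|^2 = 0.1545
Iter 8: z = -0.3712 + 0.0401i, |z|^2 = 0.1394
Iter 9: z = -0.3738 + 0.0782i, |z|^2 = 0.1459
Iter 10: z = -0.3764 + 0.0495i, |z|^2 = 0.1441
Iter 11: z = -0.3708 + 0.0707i, |z|^2 = 0.1425
Iter 12: z = -0.3775 + 0.0555i, |z|^2 = 0.1456
Iter 13: z = -0.3706 + 0.0661i, |z|^2 = 0.1417
Iter 14: z = -0.3770 + 0.0590i, |z|^2 = 0.1457
Iter 15: z = -0.3713 + 0.0635i, |z|^2 = 0.1419
Iter 16: z = -0.3762 + 0.0609i, |z|^2 = 0.1452
Iter 17: z = -0.3722 + 0.0622i, |z|^2 = 0.1424
Iter 18: z = -0.3753 + 0.0617i, |z|^2 = 0.1447
Iter 19: z = -0.3729 + 0.0617i, |z|^2 = 0.1429

Answer: 20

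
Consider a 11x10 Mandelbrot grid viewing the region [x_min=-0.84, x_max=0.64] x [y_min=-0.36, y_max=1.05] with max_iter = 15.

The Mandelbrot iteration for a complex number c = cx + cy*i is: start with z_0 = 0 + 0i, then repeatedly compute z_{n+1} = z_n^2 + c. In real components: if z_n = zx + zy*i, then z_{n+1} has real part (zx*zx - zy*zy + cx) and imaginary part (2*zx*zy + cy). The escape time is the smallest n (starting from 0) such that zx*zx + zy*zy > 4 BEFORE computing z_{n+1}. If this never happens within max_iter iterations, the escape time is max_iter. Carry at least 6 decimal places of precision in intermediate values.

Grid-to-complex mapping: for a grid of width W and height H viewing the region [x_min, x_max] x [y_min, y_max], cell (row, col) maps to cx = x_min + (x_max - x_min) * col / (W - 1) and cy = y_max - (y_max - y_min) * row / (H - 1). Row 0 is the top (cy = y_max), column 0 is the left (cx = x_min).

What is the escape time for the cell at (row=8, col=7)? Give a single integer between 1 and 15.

Answer: 15

Derivation:
z_0 = 0 + 0i, c = 0.1960 + -0.2033i
Iter 1: z = 0.1960 + -0.2033i, |z|^2 = 0.0798
Iter 2: z = 0.1931 + -0.2830i, |z|^2 = 0.1174
Iter 3: z = 0.1532 + -0.3126i, |z|^2 = 0.1212
Iter 4: z = 0.1217 + -0.2991i, |z|^2 = 0.1043
Iter 5: z = 0.1214 + -0.2761i, |z|^2 = 0.0910
Iter 6: z = 0.1345 + -0.2704i, |z|^2 = 0.0912
Iter 7: z = 0.1410 + -0.2760i, |z|^2 = 0.0961
Iter 8: z = 0.1397 + -0.2812i, |z|^2 = 0.0986
Iter 9: z = 0.1365 + -0.2819i, |z|^2 = 0.0981
Iter 10: z = 0.1352 + -0.2803i, |z|^2 = 0.0968
Iter 11: z = 0.1357 + -0.2791i, |z|^2 = 0.0963
Iter 12: z = 0.1365 + -0.2791i, |z|^2 = 0.0965
Iter 13: z = 0.1367 + -0.2795i, |z|^2 = 0.0968
Iter 14: z = 0.1366 + -0.2798i, |z|^2 = 0.0969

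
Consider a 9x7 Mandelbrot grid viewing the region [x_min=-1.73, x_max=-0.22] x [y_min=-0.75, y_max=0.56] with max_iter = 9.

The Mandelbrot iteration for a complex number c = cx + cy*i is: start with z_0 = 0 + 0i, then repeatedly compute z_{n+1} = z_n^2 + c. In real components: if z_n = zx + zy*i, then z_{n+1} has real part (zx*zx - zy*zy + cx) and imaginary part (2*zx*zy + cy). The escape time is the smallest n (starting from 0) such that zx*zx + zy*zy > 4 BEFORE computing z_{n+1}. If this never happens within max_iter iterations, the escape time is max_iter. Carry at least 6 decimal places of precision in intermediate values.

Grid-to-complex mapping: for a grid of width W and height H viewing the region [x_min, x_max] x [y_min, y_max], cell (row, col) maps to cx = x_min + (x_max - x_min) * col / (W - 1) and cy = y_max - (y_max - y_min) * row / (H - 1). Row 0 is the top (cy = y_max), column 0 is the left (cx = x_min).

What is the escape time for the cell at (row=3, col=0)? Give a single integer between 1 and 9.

z_0 = 0 + 0i, c = -1.7300 + -0.0950i
Iter 1: z = -1.7300 + -0.0950i, |z|^2 = 3.0019
Iter 2: z = 1.2539 + 0.2337i, |z|^2 = 1.6268
Iter 3: z = -0.2124 + 0.4911i, |z|^2 = 0.2863
Iter 4: z = -1.9260 + -0.3036i, |z|^2 = 3.8017
Iter 5: z = 1.8874 + 1.0745i, |z|^2 = 4.7168
Escaped at iteration 5

Answer: 5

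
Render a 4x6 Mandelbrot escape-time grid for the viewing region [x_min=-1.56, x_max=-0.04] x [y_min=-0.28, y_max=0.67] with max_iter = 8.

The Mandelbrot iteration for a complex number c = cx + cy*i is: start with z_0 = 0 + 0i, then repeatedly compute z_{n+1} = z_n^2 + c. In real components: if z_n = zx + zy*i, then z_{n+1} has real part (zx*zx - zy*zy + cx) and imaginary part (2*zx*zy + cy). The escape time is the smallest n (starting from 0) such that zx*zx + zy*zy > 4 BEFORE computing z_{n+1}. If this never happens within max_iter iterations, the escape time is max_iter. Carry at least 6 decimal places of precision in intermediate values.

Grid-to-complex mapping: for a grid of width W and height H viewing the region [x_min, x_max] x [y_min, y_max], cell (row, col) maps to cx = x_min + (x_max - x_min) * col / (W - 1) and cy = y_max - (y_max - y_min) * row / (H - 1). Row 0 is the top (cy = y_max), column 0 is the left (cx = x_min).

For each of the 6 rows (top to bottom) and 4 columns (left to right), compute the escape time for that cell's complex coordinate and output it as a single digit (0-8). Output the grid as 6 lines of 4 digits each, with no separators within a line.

(row=0, col=0): c = -1.5600 + 0.6700i → escape time 3
(row=0, col=1): c = -1.0533 + 0.6700i → escape time 4
(row=0, col=2): c = -0.5467 + 0.6700i → escape time 8
(row=0, col=3): c = -0.0400 + 0.6700i → escape time 8
(row=1, col=0): c = -1.5600 + 0.4800i → escape time 3
(row=1, col=1): c = -1.0533 + 0.4800i → escape time 5
(row=1, col=2): c = -0.5467 + 0.4800i → escape time 8
(row=1, col=3): c = -0.0400 + 0.4800i → escape time 8
(row=2, col=0): c = -1.5600 + 0.2900i → escape time 4
(row=2, col=1): c = -1.0533 + 0.2900i → escape time 8
(row=2, col=2): c = -0.5467 + 0.2900i → escape time 8
(row=2, col=3): c = -0.0400 + 0.2900i → escape time 8
(row=3, col=0): c = -1.5600 + 0.1000i → escape time 6
(row=3, col=1): c = -1.0533 + 0.1000i → escape time 8
(row=3, col=2): c = -0.5467 + 0.1000i → escape time 8
(row=3, col=3): c = -0.0400 + 0.1000i → escape time 8
(row=4, col=0): c = -1.5600 + -0.0900i → escape time 6
(row=4, col=1): c = -1.0533 + -0.0900i → escape time 8
(row=4, col=2): c = -0.5467 + -0.0900i → escape time 8
(row=4, col=3): c = -0.0400 + -0.0900i → escape time 8
(row=5, col=0): c = -1.5600 + -0.2800i → escape time 4
(row=5, col=1): c = -1.0533 + -0.2800i → escape time 8
(row=5, col=2): c = -0.5467 + -0.2800i → escape time 8
(row=5, col=3): c = -0.0400 + -0.2800i → escape time 8

Answer: 3488
3588
4888
6888
6888
4888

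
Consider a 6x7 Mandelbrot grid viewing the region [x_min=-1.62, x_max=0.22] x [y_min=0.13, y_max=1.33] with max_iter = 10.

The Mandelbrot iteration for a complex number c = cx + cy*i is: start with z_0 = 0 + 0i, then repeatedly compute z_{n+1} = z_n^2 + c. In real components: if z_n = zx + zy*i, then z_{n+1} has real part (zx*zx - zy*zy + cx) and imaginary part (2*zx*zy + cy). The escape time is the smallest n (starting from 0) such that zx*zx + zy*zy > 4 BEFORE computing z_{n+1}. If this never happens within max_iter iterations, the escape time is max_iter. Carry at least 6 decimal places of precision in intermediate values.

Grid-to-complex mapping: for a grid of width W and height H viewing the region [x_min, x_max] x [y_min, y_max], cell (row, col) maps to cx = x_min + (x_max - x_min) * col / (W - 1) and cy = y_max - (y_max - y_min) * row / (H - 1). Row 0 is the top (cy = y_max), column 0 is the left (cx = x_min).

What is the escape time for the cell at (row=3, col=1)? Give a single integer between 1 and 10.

Answer: 3

Derivation:
z_0 = 0 + 0i, c = -1.2520 + 0.7300i
Iter 1: z = -1.2520 + 0.7300i, |z|^2 = 2.1004
Iter 2: z = -0.2174 + -1.0979i, |z|^2 = 1.2527
Iter 3: z = -2.4102 + 1.2074i, |z|^2 = 7.2666
Escaped at iteration 3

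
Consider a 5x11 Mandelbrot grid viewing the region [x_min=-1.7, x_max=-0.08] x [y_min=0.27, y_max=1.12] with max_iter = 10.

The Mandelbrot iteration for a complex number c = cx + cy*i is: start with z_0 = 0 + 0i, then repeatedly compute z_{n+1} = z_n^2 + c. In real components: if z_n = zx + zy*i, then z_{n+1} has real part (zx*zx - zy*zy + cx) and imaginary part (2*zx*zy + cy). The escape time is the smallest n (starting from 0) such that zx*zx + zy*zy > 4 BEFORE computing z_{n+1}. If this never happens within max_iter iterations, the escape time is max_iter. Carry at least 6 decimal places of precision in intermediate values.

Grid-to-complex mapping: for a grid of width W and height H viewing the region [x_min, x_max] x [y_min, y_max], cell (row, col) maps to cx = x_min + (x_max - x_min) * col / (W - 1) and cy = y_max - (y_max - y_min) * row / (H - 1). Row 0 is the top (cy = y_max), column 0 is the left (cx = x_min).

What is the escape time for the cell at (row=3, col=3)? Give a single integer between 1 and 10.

Answer: 5

Derivation:
z_0 = 0 + 0i, c = -0.4850 + 0.8650i
Iter 1: z = -0.4850 + 0.8650i, |z|^2 = 0.9835
Iter 2: z = -0.9980 + 0.0259i, |z|^2 = 0.9967
Iter 3: z = 0.5103 + 0.8132i, |z|^2 = 0.9217
Iter 4: z = -0.8859 + 1.6950i, |z|^2 = 3.6578
Iter 5: z = -2.5733 + -2.1381i, |z|^2 = 11.1932
Escaped at iteration 5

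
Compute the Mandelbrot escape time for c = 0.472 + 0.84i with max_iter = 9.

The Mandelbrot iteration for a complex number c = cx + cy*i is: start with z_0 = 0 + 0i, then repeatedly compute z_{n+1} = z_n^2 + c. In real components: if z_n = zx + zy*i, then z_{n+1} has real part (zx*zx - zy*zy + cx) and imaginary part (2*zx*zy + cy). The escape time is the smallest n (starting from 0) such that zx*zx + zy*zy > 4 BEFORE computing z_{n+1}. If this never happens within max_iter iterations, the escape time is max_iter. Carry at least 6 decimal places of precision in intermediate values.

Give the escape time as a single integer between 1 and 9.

Answer: 3

Derivation:
z_0 = 0 + 0i, c = 0.4720 + 0.8400i
Iter 1: z = 0.4720 + 0.8400i, |z|^2 = 0.9284
Iter 2: z = -0.0108 + 1.6330i, |z|^2 = 2.6667
Iter 3: z = -2.1944 + 0.8047i, |z|^2 = 5.4631
Escaped at iteration 3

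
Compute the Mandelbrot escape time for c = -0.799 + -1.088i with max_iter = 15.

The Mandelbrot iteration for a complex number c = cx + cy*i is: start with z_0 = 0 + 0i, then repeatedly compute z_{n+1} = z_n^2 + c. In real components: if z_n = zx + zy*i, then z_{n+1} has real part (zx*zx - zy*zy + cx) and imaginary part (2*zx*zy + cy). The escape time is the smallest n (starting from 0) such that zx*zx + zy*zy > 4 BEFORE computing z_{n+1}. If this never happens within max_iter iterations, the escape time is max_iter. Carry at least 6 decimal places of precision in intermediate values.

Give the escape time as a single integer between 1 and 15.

z_0 = 0 + 0i, c = -0.7990 + -1.0880i
Iter 1: z = -0.7990 + -1.0880i, |z|^2 = 1.8221
Iter 2: z = -1.3443 + 0.6506i, |z|^2 = 2.2306
Iter 3: z = 0.5849 + -2.8373i, |z|^2 = 8.3926
Escaped at iteration 3

Answer: 3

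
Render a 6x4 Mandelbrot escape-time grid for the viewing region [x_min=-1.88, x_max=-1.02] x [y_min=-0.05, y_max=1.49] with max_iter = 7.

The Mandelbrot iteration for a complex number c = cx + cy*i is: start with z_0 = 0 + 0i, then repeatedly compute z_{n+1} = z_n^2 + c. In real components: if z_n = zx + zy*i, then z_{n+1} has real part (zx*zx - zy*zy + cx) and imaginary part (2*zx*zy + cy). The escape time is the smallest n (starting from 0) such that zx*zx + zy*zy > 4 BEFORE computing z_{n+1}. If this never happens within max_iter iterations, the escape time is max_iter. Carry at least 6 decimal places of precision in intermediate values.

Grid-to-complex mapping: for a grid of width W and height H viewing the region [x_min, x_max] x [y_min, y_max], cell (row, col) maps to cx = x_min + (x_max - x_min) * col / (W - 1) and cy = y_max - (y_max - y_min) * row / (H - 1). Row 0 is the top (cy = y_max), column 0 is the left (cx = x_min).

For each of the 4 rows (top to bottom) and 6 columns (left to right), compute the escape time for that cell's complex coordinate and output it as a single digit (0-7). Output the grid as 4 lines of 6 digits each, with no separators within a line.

(row=0, col=0): c = -1.8800 + 1.4900i → escape time 1
(row=0, col=1): c = -1.7080 + 1.4900i → escape time 1
(row=0, col=2): c = -1.5360 + 1.4900i → escape time 1
(row=0, col=3): c = -1.3640 + 1.4900i → escape time 1
(row=0, col=4): c = -1.1920 + 1.4900i → escape time 2
(row=0, col=5): c = -1.0200 + 1.4900i → escape time 2
(row=1, col=0): c = -1.8800 + 0.9767i → escape time 1
(row=1, col=1): c = -1.7080 + 0.9767i → escape time 2
(row=1, col=2): c = -1.5360 + 0.9767i → escape time 2
(row=1, col=3): c = -1.3640 + 0.9767i → escape time 3
(row=1, col=4): c = -1.1920 + 0.9767i → escape time 3
(row=1, col=5): c = -1.0200 + 0.9767i → escape time 3
(row=2, col=0): c = -1.8800 + 0.4633i → escape time 3
(row=2, col=1): c = -1.7080 + 0.4633i → escape time 3
(row=2, col=2): c = -1.5360 + 0.4633i → escape time 3
(row=2, col=3): c = -1.3640 + 0.4633i → escape time 4
(row=2, col=4): c = -1.1920 + 0.4633i → escape time 6
(row=2, col=5): c = -1.0200 + 0.4633i → escape time 5
(row=3, col=0): c = -1.8800 + -0.0500i → escape time 6
(row=3, col=1): c = -1.7080 + -0.0500i → escape time 7
(row=3, col=2): c = -1.5360 + -0.0500i → escape time 7
(row=3, col=3): c = -1.3640 + -0.0500i → escape time 7
(row=3, col=4): c = -1.1920 + -0.0500i → escape time 7
(row=3, col=5): c = -1.0200 + -0.0500i → escape time 7

Answer: 111122
122333
333465
677777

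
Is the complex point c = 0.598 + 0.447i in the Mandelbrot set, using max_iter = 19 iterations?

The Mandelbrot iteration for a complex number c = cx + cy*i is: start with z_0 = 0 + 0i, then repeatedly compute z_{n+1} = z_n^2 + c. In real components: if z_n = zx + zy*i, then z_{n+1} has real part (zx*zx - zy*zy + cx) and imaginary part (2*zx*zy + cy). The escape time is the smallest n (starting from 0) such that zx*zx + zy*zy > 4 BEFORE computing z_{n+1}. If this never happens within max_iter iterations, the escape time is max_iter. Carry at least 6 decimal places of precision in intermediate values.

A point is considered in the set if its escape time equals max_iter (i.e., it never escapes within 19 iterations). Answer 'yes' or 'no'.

Answer: no

Derivation:
z_0 = 0 + 0i, c = 0.5980 + 0.4470i
Iter 1: z = 0.5980 + 0.4470i, |z|^2 = 0.5574
Iter 2: z = 0.7558 + 0.9816i, |z|^2 = 1.5348
Iter 3: z = 0.2057 + 1.9308i, |z|^2 = 3.7703
Iter 4: z = -3.0877 + 1.2412i, |z|^2 = 11.0743
Escaped at iteration 4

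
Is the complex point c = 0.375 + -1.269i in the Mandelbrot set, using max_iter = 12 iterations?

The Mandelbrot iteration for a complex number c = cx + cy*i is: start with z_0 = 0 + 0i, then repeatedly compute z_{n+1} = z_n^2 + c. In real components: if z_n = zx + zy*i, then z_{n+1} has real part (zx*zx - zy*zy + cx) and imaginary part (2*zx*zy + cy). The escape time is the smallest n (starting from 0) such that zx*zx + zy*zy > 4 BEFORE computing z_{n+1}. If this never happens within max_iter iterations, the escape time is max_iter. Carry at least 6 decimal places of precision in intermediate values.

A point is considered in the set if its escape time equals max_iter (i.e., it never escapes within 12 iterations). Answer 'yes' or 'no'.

Answer: no

Derivation:
z_0 = 0 + 0i, c = 0.3750 + -1.2690i
Iter 1: z = 0.3750 + -1.2690i, |z|^2 = 1.7510
Iter 2: z = -1.0947 + -2.2207i, |z|^2 = 6.1302
Escaped at iteration 2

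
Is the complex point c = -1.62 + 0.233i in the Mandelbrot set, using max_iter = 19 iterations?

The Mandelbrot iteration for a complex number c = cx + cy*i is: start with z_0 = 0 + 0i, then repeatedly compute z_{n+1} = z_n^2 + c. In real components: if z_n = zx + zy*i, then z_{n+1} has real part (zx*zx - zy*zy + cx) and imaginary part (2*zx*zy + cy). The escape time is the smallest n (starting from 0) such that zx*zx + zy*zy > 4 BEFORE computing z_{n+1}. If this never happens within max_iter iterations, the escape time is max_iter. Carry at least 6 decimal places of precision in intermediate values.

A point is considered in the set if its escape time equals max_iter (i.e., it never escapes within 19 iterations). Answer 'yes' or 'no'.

z_0 = 0 + 0i, c = -1.6200 + 0.2330i
Iter 1: z = -1.6200 + 0.2330i, |z|^2 = 2.6787
Iter 2: z = 0.9501 + -0.5219i, |z|^2 = 1.1751
Iter 3: z = -0.9897 + -0.7588i, |z|^2 = 1.5552
Iter 4: z = -1.2162 + 1.7349i, |z|^2 = 4.4890
Escaped at iteration 4

Answer: no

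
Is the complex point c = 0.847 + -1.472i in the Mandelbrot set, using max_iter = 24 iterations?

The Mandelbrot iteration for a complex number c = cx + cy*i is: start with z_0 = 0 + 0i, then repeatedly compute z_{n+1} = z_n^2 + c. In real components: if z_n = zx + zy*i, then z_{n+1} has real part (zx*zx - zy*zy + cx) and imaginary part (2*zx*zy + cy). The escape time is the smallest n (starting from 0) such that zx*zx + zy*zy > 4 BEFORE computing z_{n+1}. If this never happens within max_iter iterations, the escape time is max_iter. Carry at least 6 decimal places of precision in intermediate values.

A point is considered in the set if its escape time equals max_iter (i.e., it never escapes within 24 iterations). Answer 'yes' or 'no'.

z_0 = 0 + 0i, c = 0.8470 + -1.4720i
Iter 1: z = 0.8470 + -1.4720i, |z|^2 = 2.8842
Iter 2: z = -0.6024 + -3.9656i, |z|^2 = 16.0886
Escaped at iteration 2

Answer: no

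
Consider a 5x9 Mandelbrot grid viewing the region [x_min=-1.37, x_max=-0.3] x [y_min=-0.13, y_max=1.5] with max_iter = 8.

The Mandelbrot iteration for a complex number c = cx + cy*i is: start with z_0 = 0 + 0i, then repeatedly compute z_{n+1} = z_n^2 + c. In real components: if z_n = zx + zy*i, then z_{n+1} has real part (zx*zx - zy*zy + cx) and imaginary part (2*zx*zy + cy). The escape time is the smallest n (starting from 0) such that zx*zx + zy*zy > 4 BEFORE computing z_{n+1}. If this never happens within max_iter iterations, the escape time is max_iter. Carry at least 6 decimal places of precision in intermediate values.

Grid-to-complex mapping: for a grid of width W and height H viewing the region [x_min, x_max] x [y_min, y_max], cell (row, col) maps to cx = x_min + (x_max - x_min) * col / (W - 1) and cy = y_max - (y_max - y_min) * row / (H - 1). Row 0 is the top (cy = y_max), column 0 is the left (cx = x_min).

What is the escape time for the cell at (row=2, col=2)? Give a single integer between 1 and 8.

Answer: 3

Derivation:
z_0 = 0 + 0i, c = -0.8350 + 1.0925i
Iter 1: z = -0.8350 + 1.0925i, |z|^2 = 1.8908
Iter 2: z = -1.3313 + -0.7320i, |z|^2 = 2.3082
Iter 3: z = 0.4017 + 3.0415i, |z|^2 = 9.4121
Escaped at iteration 3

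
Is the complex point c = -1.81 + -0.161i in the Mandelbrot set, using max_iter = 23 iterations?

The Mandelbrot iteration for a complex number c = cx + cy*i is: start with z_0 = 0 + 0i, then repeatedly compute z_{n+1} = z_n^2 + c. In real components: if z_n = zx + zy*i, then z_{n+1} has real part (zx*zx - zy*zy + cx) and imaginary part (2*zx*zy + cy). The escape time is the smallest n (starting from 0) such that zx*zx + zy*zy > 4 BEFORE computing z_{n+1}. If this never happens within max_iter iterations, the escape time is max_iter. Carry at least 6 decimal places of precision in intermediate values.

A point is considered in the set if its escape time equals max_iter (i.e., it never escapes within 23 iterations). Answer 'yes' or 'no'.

Answer: no

Derivation:
z_0 = 0 + 0i, c = -1.8100 + -0.1610i
Iter 1: z = -1.8100 + -0.1610i, |z|^2 = 3.3020
Iter 2: z = 1.4402 + 0.4218i, |z|^2 = 2.2520
Iter 3: z = 0.0862 + 1.0540i, |z|^2 = 1.1183
Iter 4: z = -2.9135 + 0.0207i, |z|^2 = 8.4888
Escaped at iteration 4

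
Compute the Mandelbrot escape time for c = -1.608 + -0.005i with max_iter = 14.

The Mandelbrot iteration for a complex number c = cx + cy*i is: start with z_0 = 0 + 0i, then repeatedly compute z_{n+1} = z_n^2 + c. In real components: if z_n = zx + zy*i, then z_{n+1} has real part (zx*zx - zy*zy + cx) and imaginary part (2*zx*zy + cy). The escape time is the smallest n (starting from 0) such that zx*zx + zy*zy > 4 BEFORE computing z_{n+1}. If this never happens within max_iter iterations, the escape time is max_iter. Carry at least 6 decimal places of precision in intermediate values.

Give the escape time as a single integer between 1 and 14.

Answer: 12

Derivation:
z_0 = 0 + 0i, c = -1.6080 + -0.0050i
Iter 1: z = -1.6080 + -0.0050i, |z|^2 = 2.5857
Iter 2: z = 0.9776 + 0.0111i, |z|^2 = 0.9559
Iter 3: z = -0.6523 + 0.0167i, |z|^2 = 0.4258
Iter 4: z = -1.1827 + -0.0267i, |z|^2 = 1.3996
Iter 5: z = -0.2099 + 0.0583i, |z|^2 = 0.0474
Iter 6: z = -1.5673 + -0.0295i, |z|^2 = 2.4574
Iter 7: z = 0.8477 + 0.0873i, |z|^2 = 0.7262
Iter 8: z = -0.8970 + 0.1431i, |z|^2 = 0.8251
Iter 9: z = -0.8238 + -0.2617i, |z|^2 = 0.7471
Iter 10: z = -0.9978 + 0.4261i, |z|^2 = 1.1772
Iter 11: z = -0.7939 + -0.8553i, |z|^2 = 1.3619
Iter 12: z = -1.7092 + 1.3532i, |z|^2 = 4.7526
Escaped at iteration 12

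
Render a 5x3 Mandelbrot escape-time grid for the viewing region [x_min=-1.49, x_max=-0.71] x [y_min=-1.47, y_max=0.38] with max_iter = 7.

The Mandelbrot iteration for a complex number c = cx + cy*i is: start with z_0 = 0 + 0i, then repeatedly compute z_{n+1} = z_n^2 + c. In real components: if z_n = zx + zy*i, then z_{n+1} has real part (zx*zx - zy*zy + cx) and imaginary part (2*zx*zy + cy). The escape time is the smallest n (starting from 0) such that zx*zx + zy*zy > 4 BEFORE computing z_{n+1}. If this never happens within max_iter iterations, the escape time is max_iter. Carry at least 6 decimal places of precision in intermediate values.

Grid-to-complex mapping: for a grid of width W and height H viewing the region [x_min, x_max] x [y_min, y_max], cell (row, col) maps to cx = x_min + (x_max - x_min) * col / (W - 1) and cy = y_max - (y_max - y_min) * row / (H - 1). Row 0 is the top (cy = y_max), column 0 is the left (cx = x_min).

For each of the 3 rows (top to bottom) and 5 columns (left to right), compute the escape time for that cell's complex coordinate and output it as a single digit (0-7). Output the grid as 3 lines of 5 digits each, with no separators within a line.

(row=0, col=0): c = -1.4900 + 0.3800i → escape time 4
(row=0, col=1): c = -1.2950 + 0.3800i → escape time 7
(row=0, col=2): c = -1.1000 + 0.3800i → escape time 7
(row=0, col=3): c = -0.9050 + 0.3800i → escape time 7
(row=0, col=4): c = -0.7100 + 0.3800i → escape time 7
(row=1, col=0): c = -1.4900 + -0.5450i → escape time 3
(row=1, col=1): c = -1.2950 + -0.5450i → escape time 3
(row=1, col=2): c = -1.1000 + -0.5450i → escape time 5
(row=1, col=3): c = -0.9050 + -0.5450i → escape time 5
(row=1, col=4): c = -0.7100 + -0.5450i → escape time 6
(row=2, col=0): c = -1.4900 + -1.4700i → escape time 1
(row=2, col=1): c = -1.2950 + -1.4700i → escape time 2
(row=2, col=2): c = -1.1000 + -1.4700i → escape time 2
(row=2, col=3): c = -0.9050 + -1.4700i → escape time 2
(row=2, col=4): c = -0.7100 + -1.4700i → escape time 2

Answer: 47777
33556
12222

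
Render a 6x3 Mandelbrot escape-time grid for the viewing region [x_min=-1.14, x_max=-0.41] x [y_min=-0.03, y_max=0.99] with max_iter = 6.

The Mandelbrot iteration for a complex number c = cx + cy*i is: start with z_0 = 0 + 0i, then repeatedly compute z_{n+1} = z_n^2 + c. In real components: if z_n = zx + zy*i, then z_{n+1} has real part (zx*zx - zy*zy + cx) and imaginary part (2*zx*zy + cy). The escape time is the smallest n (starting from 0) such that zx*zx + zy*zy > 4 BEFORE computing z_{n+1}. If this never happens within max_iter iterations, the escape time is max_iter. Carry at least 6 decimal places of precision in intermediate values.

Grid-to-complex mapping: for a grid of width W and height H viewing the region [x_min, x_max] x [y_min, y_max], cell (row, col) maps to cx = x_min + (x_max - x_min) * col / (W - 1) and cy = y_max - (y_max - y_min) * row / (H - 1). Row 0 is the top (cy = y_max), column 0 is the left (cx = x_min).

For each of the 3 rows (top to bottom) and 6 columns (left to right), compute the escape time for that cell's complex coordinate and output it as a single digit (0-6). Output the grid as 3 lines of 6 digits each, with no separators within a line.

(row=0, col=0): c = -1.1400 + 0.9900i → escape time 3
(row=0, col=1): c = -0.9940 + 0.9900i → escape time 3
(row=0, col=2): c = -0.8480 + 0.9900i → escape time 3
(row=0, col=3): c = -0.7020 + 0.9900i → escape time 3
(row=0, col=4): c = -0.5560 + 0.9900i → escape time 4
(row=0, col=5): c = -0.4100 + 0.9900i → escape time 4
(row=1, col=0): c = -1.1400 + 0.4800i → escape time 5
(row=1, col=1): c = -0.9940 + 0.4800i → escape time 5
(row=1, col=2): c = -0.8480 + 0.4800i → escape time 6
(row=1, col=3): c = -0.7020 + 0.4800i → escape time 6
(row=1, col=4): c = -0.5560 + 0.4800i → escape time 6
(row=1, col=5): c = -0.4100 + 0.4800i → escape time 6
(row=2, col=0): c = -1.1400 + -0.0300i → escape time 6
(row=2, col=1): c = -0.9940 + -0.0300i → escape time 6
(row=2, col=2): c = -0.8480 + -0.0300i → escape time 6
(row=2, col=3): c = -0.7020 + -0.0300i → escape time 6
(row=2, col=4): c = -0.5560 + -0.0300i → escape time 6
(row=2, col=5): c = -0.4100 + -0.0300i → escape time 6

Answer: 333344
556666
666666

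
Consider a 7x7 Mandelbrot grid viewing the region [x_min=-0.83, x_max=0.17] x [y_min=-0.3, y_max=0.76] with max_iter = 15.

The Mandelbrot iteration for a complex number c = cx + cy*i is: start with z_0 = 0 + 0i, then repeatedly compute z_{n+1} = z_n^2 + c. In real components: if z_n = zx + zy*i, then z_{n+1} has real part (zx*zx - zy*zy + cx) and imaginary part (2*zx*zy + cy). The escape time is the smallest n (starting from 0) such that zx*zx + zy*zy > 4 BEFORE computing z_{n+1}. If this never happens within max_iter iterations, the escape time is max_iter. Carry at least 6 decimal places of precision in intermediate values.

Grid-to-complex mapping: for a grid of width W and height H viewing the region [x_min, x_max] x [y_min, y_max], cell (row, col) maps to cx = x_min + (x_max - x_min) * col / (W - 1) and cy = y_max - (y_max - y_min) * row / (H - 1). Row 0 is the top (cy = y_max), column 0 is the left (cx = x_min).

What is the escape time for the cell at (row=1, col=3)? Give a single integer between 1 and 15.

Answer: 15

Derivation:
z_0 = 0 + 0i, c = -0.3300 + 0.5833i
Iter 1: z = -0.3300 + 0.5833i, |z|^2 = 0.4492
Iter 2: z = -0.5614 + 0.1983i, |z|^2 = 0.3545
Iter 3: z = -0.0542 + 0.3607i, |z|^2 = 0.1330
Iter 4: z = -0.4571 + 0.5442i, |z|^2 = 0.5052
Iter 5: z = -0.4172 + 0.0857i, |z|^2 = 0.1814
Iter 6: z = -0.1633 + 0.5118i, |z|^2 = 0.2886
Iter 7: z = -0.5653 + 0.4162i, |z|^2 = 0.4928
Iter 8: z = -0.1837 + 0.1128i, |z|^2 = 0.0465
Iter 9: z = -0.3090 + 0.5419i, |z|^2 = 0.3891
Iter 10: z = -0.5282 + 0.2485i, |z|^2 = 0.3407
Iter 11: z = -0.1128 + 0.3209i, |z|^2 = 0.1157
Iter 12: z = -0.4202 + 0.5110i, |z|^2 = 0.4377
Iter 13: z = -0.4145 + 0.1539i, |z|^2 = 0.1955
Iter 14: z = -0.1819 + 0.4558i, |z|^2 = 0.2408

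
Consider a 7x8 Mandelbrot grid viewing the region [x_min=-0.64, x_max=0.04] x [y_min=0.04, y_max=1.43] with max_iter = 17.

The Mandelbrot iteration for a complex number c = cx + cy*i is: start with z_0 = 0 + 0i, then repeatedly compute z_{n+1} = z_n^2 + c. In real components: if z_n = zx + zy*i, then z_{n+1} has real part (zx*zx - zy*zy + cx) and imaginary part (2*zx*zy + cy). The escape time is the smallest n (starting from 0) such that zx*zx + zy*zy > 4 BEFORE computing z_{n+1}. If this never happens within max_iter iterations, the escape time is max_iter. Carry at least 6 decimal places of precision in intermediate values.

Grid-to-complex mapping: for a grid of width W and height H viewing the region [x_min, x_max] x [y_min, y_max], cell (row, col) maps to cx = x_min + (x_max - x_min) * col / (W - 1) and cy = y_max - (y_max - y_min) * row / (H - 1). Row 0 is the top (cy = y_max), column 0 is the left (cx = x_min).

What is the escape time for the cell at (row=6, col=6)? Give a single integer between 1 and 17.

Answer: 17

Derivation:
z_0 = 0 + 0i, c = 0.0400 + 0.2386i
Iter 1: z = 0.0400 + 0.2386i, |z|^2 = 0.0585
Iter 2: z = -0.0153 + 0.2577i, |z|^2 = 0.0666
Iter 3: z = -0.0262 + 0.2307i, |z|^2 = 0.0539
Iter 4: z = -0.0125 + 0.2265i, |z|^2 = 0.0515
Iter 5: z = -0.0111 + 0.2329i, |z|^2 = 0.0544
Iter 6: z = -0.0141 + 0.2334i, |z|^2 = 0.0547
Iter 7: z = -0.0143 + 0.2320i, |z|^2 = 0.0540
Iter 8: z = -0.0136 + 0.2320i, |z|^2 = 0.0540
Iter 9: z = -0.0136 + 0.2323i, |z|^2 = 0.0541
Iter 10: z = -0.0138 + 0.2322i, |z|^2 = 0.0541
Iter 11: z = -0.0137 + 0.2322i, |z|^2 = 0.0541
Iter 12: z = -0.0137 + 0.2322i, |z|^2 = 0.0541
Iter 13: z = -0.0137 + 0.2322i, |z|^2 = 0.0541
Iter 14: z = -0.0137 + 0.2322i, |z|^2 = 0.0541
Iter 15: z = -0.0137 + 0.2322i, |z|^2 = 0.0541
Iter 16: z = -0.0137 + 0.2322i, |z|^2 = 0.0541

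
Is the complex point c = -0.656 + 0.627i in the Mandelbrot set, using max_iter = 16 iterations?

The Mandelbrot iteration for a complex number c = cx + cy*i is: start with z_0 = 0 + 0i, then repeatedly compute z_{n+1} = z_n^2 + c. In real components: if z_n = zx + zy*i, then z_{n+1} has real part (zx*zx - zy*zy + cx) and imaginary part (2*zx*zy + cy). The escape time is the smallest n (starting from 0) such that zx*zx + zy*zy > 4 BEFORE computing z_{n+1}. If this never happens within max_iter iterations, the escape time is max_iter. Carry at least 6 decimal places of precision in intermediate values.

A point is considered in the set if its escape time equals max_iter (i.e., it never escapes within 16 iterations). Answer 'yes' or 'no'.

z_0 = 0 + 0i, c = -0.6560 + 0.6270i
Iter 1: z = -0.6560 + 0.6270i, |z|^2 = 0.8235
Iter 2: z = -0.6188 + -0.1956i, |z|^2 = 0.4212
Iter 3: z = -0.3114 + 0.8691i, |z|^2 = 0.8523
Iter 4: z = -1.3144 + 0.0858i, |z|^2 = 1.7350
Iter 5: z = 1.0643 + 0.4015i, |z|^2 = 1.2938
Iter 6: z = 0.3155 + 1.4816i, |z|^2 = 2.2946
Iter 7: z = -2.7515 + 1.5618i, |z|^2 = 10.0101
Escaped at iteration 7

Answer: no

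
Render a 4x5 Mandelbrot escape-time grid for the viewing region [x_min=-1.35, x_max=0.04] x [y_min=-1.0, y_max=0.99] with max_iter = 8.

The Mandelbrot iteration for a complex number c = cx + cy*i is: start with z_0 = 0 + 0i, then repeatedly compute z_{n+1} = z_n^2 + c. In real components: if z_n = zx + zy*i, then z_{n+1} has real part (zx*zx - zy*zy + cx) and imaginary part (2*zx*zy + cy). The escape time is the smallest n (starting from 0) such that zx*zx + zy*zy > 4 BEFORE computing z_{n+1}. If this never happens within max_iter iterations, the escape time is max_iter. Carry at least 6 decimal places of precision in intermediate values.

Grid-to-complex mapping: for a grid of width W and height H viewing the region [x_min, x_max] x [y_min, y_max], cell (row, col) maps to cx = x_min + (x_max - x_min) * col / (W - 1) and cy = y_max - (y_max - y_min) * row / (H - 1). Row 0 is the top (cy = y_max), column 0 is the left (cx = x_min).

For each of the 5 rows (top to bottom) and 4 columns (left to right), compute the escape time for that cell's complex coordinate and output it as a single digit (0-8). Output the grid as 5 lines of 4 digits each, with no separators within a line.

(row=0, col=0): c = -1.3500 + 0.9900i → escape time 3
(row=0, col=1): c = -0.8867 + 0.9900i → escape time 3
(row=0, col=2): c = -0.4233 + 0.9900i → escape time 4
(row=0, col=3): c = 0.0400 + 0.9900i → escape time 5
(row=1, col=0): c = -1.3500 + 0.4925i → escape time 3
(row=1, col=1): c = -0.8867 + 0.4925i → escape time 5
(row=1, col=2): c = -0.4233 + 0.4925i → escape time 8
(row=1, col=3): c = 0.0400 + 0.4925i → escape time 8
(row=2, col=0): c = -1.3500 + -0.0050i → escape time 8
(row=2, col=1): c = -0.8867 + -0.0050i → escape time 8
(row=2, col=2): c = -0.4233 + -0.0050i → escape time 8
(row=2, col=3): c = 0.0400 + -0.0050i → escape time 8
(row=3, col=0): c = -1.3500 + -0.5025i → escape time 3
(row=3, col=1): c = -0.8867 + -0.5025i → escape time 5
(row=3, col=2): c = -0.4233 + -0.5025i → escape time 8
(row=3, col=3): c = 0.0400 + -0.5025i → escape time 8
(row=4, col=0): c = -1.3500 + -1.0000i → escape time 3
(row=4, col=1): c = -0.8867 + -1.0000i → escape time 3
(row=4, col=2): c = -0.4233 + -1.0000i → escape time 4
(row=4, col=3): c = 0.0400 + -1.0000i → escape time 5

Answer: 3345
3588
8888
3588
3345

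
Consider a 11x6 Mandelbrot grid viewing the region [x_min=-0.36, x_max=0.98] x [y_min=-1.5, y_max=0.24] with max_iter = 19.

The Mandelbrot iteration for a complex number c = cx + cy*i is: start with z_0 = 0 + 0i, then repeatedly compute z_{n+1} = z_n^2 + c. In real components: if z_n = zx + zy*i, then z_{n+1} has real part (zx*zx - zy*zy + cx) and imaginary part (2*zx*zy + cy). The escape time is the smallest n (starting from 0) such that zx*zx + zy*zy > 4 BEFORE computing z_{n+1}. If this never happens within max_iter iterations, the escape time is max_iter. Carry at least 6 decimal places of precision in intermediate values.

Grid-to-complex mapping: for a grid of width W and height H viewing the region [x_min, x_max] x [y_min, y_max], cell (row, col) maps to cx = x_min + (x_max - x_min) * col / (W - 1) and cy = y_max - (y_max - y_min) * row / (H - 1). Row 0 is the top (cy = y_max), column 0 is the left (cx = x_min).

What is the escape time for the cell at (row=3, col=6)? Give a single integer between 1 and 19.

Answer: 3

Derivation:
z_0 = 0 + 0i, c = 0.4440 + -0.8040i
Iter 1: z = 0.4440 + -0.8040i, |z|^2 = 0.8436
Iter 2: z = -0.0053 + -1.5180i, |z|^2 = 2.3042
Iter 3: z = -1.8602 + -0.7880i, |z|^2 = 4.0811
Escaped at iteration 3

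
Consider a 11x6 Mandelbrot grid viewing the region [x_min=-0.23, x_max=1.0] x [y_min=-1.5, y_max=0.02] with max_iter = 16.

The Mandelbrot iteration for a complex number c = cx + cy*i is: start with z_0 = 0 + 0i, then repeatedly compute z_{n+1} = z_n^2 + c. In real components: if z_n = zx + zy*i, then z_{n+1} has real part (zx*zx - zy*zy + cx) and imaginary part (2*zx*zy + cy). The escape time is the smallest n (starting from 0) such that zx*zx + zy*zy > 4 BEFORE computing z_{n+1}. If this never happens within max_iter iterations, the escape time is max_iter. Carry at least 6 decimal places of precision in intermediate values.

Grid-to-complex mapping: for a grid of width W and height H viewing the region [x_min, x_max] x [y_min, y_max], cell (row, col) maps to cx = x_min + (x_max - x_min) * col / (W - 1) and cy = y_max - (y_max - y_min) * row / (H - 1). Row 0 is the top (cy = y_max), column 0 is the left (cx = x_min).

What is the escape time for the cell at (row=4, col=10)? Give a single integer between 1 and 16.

Answer: 2

Derivation:
z_0 = 0 + 0i, c = 1.0000 + -1.1960i
Iter 1: z = 1.0000 + -1.1960i, |z|^2 = 2.4304
Iter 2: z = 0.5696 + -3.5880i, |z|^2 = 13.1982
Escaped at iteration 2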